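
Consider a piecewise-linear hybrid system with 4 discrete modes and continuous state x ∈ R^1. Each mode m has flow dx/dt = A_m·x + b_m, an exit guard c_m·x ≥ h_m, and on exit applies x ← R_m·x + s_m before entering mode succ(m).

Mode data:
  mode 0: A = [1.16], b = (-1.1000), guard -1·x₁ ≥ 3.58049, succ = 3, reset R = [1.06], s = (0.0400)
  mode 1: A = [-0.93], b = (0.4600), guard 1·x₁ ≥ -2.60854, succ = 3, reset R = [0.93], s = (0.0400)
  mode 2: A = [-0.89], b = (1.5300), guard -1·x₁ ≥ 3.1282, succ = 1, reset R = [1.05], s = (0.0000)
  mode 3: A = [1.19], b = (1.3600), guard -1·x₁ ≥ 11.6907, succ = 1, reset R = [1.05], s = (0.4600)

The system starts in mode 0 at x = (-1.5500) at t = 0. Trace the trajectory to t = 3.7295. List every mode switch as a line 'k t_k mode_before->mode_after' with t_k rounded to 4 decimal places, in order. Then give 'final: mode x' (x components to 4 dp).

Mode 0: guard c·x = 3.5805 hit at Δt = 0.5128 (t = 0.5128), x⁻ = (-3.5805) → reset → x⁺ = (-3.7553), jump to mode 3
Mode 3: guard c·x = 11.6907 hit at Δt = 1.1728 (t = 1.6856), x⁻ = (-11.6907) → reset → x⁺ = (-11.8152), jump to mode 1
Mode 1: guard c·x = -2.6085 hit at Δt = 1.4817 (t = 3.1673), x⁻ = (-2.6085) → reset → x⁺ = (-2.3859), jump to mode 3
Mode 3: flow for 0.5622 to horizon, guard not reached → x = (-3.5698)

1 0.5128 0->3
2 1.6856 3->1
3 3.1673 1->3
final: 3 -3.5698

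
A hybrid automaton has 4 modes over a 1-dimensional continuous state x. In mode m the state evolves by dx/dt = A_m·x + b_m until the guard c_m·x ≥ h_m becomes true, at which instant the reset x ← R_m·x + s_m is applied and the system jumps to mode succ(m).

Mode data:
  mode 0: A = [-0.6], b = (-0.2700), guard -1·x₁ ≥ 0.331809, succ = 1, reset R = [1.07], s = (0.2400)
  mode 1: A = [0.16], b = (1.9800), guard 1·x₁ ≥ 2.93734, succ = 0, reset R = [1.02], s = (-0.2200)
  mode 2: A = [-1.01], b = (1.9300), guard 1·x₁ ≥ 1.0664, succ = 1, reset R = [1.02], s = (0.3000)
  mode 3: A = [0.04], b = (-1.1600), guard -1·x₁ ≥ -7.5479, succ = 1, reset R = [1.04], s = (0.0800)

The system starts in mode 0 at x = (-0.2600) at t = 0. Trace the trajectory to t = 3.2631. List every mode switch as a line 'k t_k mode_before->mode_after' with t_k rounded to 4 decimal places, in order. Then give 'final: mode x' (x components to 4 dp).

Mode 0: guard c·x = 0.3318 hit at Δt = 0.7912 (t = 0.7912), x⁻ = (-0.3318) → reset → x⁺ = (-0.1150), jump to mode 1
Mode 1: guard c·x = 2.9373 hit at Δt = 1.3895 (t = 2.1807), x⁻ = (2.9373) → reset → x⁺ = (2.7761), jump to mode 0
Mode 0: flow for 1.0824 to horizon, guard not reached → x = (1.2351)

1 0.7912 0->1
2 2.1807 1->0
final: 0 1.2351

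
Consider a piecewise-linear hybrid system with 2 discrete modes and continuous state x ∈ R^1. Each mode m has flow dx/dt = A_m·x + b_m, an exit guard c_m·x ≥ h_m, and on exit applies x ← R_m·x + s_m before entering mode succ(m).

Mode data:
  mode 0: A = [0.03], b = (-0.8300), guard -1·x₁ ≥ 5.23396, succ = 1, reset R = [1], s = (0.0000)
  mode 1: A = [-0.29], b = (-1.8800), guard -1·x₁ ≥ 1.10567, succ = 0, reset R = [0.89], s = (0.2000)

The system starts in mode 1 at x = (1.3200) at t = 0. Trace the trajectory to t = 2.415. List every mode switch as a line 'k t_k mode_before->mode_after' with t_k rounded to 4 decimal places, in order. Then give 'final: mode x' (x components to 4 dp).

Mode 1: guard c·x = 1.1057 hit at Δt = 1.2839 (t = 1.2839), x⁻ = (-1.1057) → reset → x⁺ = (-0.7840), jump to mode 0
Mode 0: flow for 1.1311 to horizon, guard not reached → x = (-1.7660)

1 1.2839 1->0
final: 0 -1.7660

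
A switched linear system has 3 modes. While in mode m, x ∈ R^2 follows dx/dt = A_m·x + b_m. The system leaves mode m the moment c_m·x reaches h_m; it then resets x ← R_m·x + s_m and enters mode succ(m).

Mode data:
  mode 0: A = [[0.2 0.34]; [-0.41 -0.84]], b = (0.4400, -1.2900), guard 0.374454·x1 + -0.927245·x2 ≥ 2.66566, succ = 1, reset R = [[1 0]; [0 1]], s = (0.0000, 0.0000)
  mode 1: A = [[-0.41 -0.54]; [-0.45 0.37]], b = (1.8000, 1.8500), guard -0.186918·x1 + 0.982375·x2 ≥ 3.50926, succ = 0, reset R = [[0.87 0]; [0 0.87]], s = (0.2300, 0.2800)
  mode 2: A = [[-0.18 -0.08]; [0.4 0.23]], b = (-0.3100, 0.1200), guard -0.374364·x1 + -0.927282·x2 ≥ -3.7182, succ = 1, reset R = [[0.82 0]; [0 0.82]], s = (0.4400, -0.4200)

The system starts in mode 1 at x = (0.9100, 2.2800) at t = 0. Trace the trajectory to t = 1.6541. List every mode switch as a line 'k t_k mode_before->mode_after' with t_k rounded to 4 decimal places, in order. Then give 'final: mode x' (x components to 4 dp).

Mode 1: guard c·x = 3.5093 hit at Δt = 0.5677 (t = 0.5677), x⁻ = (0.8111, 3.7266) → reset → x⁺ = (0.9357, 3.5221), jump to mode 0
Mode 0: flow for 1.0864 to horizon, guard not reached → x = (2.3522, -0.0401)

1 0.5677 1->0
final: 0 2.3522 -0.0401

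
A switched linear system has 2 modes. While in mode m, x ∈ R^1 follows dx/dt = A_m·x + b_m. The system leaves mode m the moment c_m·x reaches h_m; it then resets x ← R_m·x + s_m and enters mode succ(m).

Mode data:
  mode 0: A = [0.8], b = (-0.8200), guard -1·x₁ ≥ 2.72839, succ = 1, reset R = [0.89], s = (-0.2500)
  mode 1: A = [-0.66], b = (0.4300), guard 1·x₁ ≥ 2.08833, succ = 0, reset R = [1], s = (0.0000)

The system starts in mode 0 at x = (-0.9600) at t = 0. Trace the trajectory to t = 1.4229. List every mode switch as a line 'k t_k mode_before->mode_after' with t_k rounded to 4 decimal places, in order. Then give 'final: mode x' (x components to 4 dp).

Mode 0: guard c·x = 2.7284 hit at Δt = 0.7963 (t = 0.7963), x⁻ = (-2.7284) → reset → x⁺ = (-2.6783), jump to mode 1
Mode 1: flow for 0.6266 to horizon, guard not reached → x = (-1.5505)

1 0.7963 0->1
final: 1 -1.5505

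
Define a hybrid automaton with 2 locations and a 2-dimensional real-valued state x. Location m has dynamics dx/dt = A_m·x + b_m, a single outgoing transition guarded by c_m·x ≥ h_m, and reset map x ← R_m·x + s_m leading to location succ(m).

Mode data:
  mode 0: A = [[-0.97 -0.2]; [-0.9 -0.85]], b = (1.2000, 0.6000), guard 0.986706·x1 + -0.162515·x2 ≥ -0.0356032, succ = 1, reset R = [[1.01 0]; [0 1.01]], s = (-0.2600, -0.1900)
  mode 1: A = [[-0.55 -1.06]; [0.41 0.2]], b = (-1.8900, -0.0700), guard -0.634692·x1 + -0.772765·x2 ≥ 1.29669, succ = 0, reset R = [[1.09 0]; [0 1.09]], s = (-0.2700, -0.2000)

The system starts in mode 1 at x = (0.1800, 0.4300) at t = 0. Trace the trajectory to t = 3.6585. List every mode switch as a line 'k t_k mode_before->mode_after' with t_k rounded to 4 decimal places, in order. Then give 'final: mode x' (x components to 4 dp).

Mode 1: guard c·x = 1.2967 hit at Δt = 1.2933 (t = 1.2933), x⁻ = (-1.8673, -0.1443) → reset → x⁺ = (-2.3054, -0.3573), jump to mode 0
Mode 0: guard c·x = -0.0356 hit at Δt = 1.2505 (t = 2.5438), x⁻ = (0.0941, 0.7904) → reset → x⁺ = (-0.1650, 0.6083), jump to mode 1
Mode 1: flow for 1.1147 to horizon, guard not reached → x = (-2.0045, 0.0587)

1 1.2933 1->0
2 2.5438 0->1
final: 1 -2.0045 0.0587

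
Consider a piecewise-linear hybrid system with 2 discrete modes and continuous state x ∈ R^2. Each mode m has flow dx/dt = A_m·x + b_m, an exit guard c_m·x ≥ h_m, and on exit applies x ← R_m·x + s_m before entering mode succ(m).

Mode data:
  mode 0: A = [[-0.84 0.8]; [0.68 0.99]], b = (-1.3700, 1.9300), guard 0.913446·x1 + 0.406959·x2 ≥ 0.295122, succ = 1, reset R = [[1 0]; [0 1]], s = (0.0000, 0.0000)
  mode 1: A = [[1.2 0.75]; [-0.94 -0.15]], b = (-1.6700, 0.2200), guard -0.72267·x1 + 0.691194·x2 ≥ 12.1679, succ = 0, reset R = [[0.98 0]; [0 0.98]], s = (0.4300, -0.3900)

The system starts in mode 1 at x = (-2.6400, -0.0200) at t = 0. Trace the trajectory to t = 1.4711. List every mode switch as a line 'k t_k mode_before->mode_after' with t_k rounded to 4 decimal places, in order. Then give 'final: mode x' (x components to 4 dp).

Mode 1: guard c·x = 12.1679 hit at Δt = 1.1212 (t = 1.1212), x⁻ = (-10.7506, 6.3640) → reset → x⁺ = (-10.1056, 5.8467), jump to mode 0
Mode 0: flow for 0.3499 to horizon, guard not reached → x = (-6.4430, 6.7112)

1 1.1212 1->0
final: 0 -6.4430 6.7112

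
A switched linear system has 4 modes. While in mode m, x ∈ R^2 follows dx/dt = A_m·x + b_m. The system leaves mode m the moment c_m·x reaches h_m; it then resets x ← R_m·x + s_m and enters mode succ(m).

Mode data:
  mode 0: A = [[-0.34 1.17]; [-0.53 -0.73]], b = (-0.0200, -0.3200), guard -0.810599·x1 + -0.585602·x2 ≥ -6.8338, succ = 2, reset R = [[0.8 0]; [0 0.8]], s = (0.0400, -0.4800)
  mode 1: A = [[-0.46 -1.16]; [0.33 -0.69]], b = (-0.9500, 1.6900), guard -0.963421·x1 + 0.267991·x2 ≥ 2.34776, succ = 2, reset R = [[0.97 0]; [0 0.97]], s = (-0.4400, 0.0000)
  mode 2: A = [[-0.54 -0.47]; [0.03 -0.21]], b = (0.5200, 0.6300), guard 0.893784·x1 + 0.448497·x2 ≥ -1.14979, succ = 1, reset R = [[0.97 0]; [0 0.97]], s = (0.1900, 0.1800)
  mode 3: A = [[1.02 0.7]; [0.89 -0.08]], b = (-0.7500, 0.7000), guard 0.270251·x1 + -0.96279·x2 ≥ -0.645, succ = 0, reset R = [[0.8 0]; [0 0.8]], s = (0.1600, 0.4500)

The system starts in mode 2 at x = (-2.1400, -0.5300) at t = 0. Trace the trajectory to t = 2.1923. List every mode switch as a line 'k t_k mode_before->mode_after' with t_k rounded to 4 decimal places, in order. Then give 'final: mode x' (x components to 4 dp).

1 0.5919 2->1
2 1.8180 1->2
final: 2 -2.0609 1.0771

Mode 2: guard c·x = -1.1498 hit at Δt = 0.5919 (t = 0.5919), x⁻ = (-1.2138, -0.1447) → reset → x⁺ = (-0.9874, 0.0397), jump to mode 1
Mode 1: guard c·x = 2.3478 hit at Δt = 1.2261 (t = 1.8180), x⁻ = (-2.1654, 0.9759) → reset → x⁺ = (-2.5405, 0.9466), jump to mode 2
Mode 2: flow for 0.3743 to horizon, guard not reached → x = (-2.0609, 1.0771)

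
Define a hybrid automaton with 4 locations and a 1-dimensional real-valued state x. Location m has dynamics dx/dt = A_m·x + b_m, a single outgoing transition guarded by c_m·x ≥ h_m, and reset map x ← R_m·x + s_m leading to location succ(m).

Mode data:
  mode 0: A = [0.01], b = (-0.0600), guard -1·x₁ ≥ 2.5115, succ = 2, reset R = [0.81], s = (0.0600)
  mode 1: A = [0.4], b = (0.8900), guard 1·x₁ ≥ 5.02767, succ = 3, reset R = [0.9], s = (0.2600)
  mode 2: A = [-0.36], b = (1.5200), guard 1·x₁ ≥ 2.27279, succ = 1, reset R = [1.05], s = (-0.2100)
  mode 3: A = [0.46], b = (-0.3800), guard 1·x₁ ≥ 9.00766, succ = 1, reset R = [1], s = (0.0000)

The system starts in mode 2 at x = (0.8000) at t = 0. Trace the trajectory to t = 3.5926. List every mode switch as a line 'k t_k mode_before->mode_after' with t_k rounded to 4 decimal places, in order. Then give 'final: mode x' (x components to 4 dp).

Mode 2: guard c·x = 2.2728 hit at Δt = 1.5632 (t = 1.5632), x⁻ = (2.2728) → reset → x⁺ = (2.1764), jump to mode 1
Mode 1: guard c·x = 5.0277 hit at Δt = 1.2486 (t = 2.8118), x⁻ = (5.0277) → reset → x⁺ = (4.7849), jump to mode 3
Mode 3: flow for 0.7808 to horizon, guard not reached → x = (6.4957)

1 1.5632 2->1
2 2.8118 1->3
final: 3 6.4957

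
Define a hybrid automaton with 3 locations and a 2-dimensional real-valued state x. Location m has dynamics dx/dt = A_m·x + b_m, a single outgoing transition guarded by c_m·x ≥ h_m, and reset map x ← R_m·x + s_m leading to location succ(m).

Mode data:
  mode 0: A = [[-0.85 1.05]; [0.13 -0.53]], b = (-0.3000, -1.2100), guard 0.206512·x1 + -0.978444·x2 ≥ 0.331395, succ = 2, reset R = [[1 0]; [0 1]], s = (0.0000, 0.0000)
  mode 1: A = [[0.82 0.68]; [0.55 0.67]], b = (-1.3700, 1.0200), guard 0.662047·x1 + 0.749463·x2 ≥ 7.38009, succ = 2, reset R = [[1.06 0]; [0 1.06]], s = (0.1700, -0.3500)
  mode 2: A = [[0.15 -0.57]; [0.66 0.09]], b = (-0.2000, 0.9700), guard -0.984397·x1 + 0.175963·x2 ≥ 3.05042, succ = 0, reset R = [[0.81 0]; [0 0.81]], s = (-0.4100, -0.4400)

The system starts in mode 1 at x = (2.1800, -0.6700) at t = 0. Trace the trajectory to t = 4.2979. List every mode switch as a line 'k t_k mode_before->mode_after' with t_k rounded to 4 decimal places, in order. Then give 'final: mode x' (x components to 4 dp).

1 1.5367 1->2
2 3.1071 2->0
final: 0 3.4091 3.5811

Mode 1: guard c·x = 7.3801 hit at Δt = 1.5367 (t = 1.5367), x⁻ = (5.4745, 5.0112) → reset → x⁺ = (5.9729, 4.9619), jump to mode 2
Mode 2: guard c·x = 3.0504 hit at Δt = 1.5704 (t = 3.1071), x⁻ = (-1.1739, 10.7686) → reset → x⁺ = (-1.3608, 8.2825), jump to mode 0
Mode 0: flow for 1.1908 to horizon, guard not reached → x = (3.4091, 3.5811)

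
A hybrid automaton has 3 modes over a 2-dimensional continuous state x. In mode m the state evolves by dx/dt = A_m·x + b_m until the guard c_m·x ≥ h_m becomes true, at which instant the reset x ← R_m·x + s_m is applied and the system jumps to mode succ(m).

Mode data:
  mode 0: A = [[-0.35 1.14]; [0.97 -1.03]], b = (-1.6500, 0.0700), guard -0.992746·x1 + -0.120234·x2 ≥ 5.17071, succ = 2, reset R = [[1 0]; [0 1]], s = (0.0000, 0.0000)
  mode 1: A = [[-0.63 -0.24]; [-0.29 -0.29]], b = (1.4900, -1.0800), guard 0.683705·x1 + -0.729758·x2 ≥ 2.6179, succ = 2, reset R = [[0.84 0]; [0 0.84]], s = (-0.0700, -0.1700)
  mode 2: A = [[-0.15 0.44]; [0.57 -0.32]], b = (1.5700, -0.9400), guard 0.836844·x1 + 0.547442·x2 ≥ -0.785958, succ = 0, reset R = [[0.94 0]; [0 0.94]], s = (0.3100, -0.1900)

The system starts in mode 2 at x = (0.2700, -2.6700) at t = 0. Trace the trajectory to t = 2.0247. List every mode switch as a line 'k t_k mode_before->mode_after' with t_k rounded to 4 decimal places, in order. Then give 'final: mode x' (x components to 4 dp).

Mode 2: guard c·x = -0.7860 hit at Δt = 1.1612 (t = 1.1612), x⁻ = (0.6852, -2.4830) → reset → x⁺ = (0.9540, -2.5241), jump to mode 0
Mode 0: flow for 0.8635 to horizon, guard not reached → x = (-1.9734, -1.4794)

1 1.1612 2->0
final: 0 -1.9734 -1.4794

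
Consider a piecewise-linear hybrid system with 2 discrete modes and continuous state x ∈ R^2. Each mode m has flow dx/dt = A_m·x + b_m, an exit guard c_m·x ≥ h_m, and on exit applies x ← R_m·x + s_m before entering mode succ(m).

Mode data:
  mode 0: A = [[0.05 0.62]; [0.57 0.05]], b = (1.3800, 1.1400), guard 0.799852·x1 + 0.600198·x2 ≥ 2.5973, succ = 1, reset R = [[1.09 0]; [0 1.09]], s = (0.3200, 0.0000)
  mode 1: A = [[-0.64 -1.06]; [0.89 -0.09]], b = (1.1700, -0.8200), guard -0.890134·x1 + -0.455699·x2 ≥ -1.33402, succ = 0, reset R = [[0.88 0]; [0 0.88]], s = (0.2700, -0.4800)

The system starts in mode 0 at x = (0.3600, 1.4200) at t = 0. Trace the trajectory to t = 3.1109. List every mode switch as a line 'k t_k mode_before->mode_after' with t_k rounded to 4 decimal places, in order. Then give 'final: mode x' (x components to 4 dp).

1 0.4706 0->1
2 1.2663 1->0
3 1.6473 0->1
4 2.4229 1->0
5 2.8010 0->1
final: 1 1.1589 2.6340

Mode 0: guard c·x = 2.5973 hit at Δt = 0.4706 (t = 0.4706), x⁻ = (1.5586, 2.2503) → reset → x⁺ = (2.0189, 2.4528), jump to mode 1
Mode 1: guard c·x = -1.3340 hit at Δt = 0.7957 (t = 1.2663), x⁻ = (0.2814, 2.3777) → reset → x⁺ = (0.5177, 1.6124), jump to mode 0
Mode 0: guard c·x = 2.5973 hit at Δt = 0.3810 (t = 1.6473), x⁻ = (1.5202, 2.3015) → reset → x⁺ = (1.9770, 2.5087), jump to mode 1
Mode 1: guard c·x = -1.3340 hit at Δt = 0.7756 (t = 2.4229), x⁻ = (0.2634, 2.4130) → reset → x⁺ = (0.5018, 1.6434), jump to mode 0
Mode 0: guard c·x = 2.5973 hit at Δt = 0.3781 (t = 2.8010), x⁻ = (1.5029, 2.3245) → reset → x⁺ = (1.9582, 2.5337), jump to mode 1
Mode 1: flow for 0.3099 to horizon, guard not reached → x = (1.1589, 2.6340)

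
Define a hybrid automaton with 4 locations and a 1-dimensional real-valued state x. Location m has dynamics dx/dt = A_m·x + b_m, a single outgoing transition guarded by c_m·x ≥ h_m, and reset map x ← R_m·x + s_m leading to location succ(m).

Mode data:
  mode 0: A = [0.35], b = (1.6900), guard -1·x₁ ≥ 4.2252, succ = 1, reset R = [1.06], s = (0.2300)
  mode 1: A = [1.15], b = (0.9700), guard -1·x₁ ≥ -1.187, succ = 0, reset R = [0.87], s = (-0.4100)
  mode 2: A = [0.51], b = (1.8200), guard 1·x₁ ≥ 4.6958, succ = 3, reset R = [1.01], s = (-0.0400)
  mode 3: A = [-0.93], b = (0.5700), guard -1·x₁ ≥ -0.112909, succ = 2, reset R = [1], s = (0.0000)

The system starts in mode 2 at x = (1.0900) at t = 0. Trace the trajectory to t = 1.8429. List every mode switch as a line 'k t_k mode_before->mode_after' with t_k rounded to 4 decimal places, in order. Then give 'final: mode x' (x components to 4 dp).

1 1.1240 2->3
final: 3 2.7087

Mode 2: guard c·x = 4.6958 hit at Δt = 1.1240 (t = 1.1240), x⁻ = (4.6958) → reset → x⁺ = (4.7028), jump to mode 3
Mode 3: flow for 0.7189 to horizon, guard not reached → x = (2.7087)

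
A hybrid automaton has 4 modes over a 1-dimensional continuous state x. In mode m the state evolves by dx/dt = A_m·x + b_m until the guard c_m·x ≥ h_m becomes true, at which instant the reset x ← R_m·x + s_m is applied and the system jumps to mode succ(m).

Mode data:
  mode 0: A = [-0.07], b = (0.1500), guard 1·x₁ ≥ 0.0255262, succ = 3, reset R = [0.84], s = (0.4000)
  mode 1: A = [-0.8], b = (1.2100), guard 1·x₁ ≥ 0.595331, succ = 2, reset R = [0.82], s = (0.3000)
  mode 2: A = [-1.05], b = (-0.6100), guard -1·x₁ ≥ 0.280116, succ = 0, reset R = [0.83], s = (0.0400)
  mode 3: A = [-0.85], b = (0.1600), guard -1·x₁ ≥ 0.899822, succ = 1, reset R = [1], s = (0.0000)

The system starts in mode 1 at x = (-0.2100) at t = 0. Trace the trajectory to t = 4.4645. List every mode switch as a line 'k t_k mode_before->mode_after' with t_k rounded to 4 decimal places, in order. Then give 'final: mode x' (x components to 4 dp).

1 0.7878 1->2
2 2.2310 2->0
3 3.6311 0->3
final: 3 0.3031

Mode 1: guard c·x = 0.5953 hit at Δt = 0.7878 (t = 0.7878), x⁻ = (0.5953) → reset → x⁺ = (0.7882), jump to mode 2
Mode 2: guard c·x = 0.2801 hit at Δt = 1.4432 (t = 2.2310), x⁻ = (-0.2801) → reset → x⁺ = (-0.1925), jump to mode 0
Mode 0: guard c·x = 0.0255 hit at Δt = 1.4001 (t = 3.6311), x⁻ = (0.0255) → reset → x⁺ = (0.4214), jump to mode 3
Mode 3: flow for 0.8334 to horizon, guard not reached → x = (0.3031)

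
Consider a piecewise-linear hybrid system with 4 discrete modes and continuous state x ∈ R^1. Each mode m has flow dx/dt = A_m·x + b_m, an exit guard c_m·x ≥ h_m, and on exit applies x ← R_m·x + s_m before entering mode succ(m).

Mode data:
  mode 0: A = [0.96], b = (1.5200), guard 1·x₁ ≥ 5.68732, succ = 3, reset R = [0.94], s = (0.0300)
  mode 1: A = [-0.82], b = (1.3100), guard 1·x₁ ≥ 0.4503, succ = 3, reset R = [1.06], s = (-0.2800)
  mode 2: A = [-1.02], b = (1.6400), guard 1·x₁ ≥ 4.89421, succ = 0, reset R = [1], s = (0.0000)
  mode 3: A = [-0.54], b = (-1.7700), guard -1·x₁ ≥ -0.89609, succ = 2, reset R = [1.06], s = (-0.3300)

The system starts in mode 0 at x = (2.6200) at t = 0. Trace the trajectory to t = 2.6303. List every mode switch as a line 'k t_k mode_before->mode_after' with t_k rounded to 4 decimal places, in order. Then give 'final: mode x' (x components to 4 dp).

Mode 0: guard c·x = 5.6873 hit at Δt = 0.5708 (t = 0.5708), x⁻ = (5.6873) → reset → x⁺ = (5.3761), jump to mode 3
Mode 3: guard c·x = -0.8961 hit at Δt = 1.3503 (t = 1.9211), x⁻ = (0.8961) → reset → x⁺ = (0.6199), jump to mode 2
Mode 2: flow for 0.7092 to horizon, guard not reached → x = (1.1286)

1 0.5708 0->3
2 1.9211 3->2
final: 2 1.1286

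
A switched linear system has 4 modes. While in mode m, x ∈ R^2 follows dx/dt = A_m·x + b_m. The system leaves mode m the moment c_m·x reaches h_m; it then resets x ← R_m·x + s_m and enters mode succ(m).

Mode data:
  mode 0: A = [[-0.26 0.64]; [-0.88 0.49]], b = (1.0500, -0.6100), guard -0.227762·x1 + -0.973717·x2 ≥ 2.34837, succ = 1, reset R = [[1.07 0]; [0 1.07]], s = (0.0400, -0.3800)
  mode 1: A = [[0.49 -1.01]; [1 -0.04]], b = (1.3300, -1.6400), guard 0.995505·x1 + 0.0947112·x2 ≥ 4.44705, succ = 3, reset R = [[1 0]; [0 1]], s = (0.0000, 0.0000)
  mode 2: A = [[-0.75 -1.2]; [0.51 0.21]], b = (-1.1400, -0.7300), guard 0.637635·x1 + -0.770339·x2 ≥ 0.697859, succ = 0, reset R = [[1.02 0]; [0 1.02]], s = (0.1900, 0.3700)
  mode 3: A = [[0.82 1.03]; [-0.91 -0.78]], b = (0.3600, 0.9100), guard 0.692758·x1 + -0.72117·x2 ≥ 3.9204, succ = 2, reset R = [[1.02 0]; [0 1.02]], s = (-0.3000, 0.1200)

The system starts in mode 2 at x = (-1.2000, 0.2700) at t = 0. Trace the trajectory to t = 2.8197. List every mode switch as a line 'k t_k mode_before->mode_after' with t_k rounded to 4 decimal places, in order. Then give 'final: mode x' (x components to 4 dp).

Mode 2: guard c·x = 0.6979 hit at Δt = 1.2255 (t = 1.2255), x⁻ = (-0.6920, -1.4787) → reset → x⁺ = (-0.5158, -1.1382), jump to mode 0
Mode 0: guard c·x = 2.3484 hit at Δt = 1.0915 (t = 2.3170), x⁻ = (-0.4203, -2.3134) → reset → x⁺ = (-0.4097, -2.8554), jump to mode 1
Mode 1: flow for 0.5027 to horizon, guard not reached → x = (2.0435, -3.2395)

1 1.2255 2->0
2 2.3170 0->1
final: 1 2.0435 -3.2395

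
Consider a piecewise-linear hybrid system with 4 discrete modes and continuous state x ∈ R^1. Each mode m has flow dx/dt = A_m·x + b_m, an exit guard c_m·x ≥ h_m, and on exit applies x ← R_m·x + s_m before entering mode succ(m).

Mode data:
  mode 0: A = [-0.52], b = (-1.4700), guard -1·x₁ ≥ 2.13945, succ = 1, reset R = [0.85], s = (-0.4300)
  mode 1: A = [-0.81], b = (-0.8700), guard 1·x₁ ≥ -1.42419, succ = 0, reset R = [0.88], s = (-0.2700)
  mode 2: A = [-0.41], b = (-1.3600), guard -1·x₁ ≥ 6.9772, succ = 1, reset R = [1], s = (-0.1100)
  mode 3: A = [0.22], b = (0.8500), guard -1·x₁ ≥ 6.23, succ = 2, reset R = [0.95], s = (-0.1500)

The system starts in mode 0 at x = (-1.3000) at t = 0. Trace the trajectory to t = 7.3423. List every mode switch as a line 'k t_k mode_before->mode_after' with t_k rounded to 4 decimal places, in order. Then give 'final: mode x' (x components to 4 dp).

Mode 0: guard c·x = 2.1395 hit at Δt = 1.5346 (t = 1.5346), x⁻ = (-2.1395) → reset → x⁺ = (-2.2485), jump to mode 1
Mode 1: guard c·x = -1.4242 hit at Δt = 1.4942 (t = 3.0288), x⁻ = (-1.4242) → reset → x⁺ = (-1.5233), jump to mode 0
Mode 0: guard c·x = 2.1395 hit at Δt = 1.2306 (t = 4.2593), x⁻ = (-2.1394) → reset → x⁺ = (-2.2485), jump to mode 1
Mode 1: guard c·x = -1.4242 hit at Δt = 1.4942 (t = 5.7535), x⁻ = (-1.4242) → reset → x⁺ = (-1.5233), jump to mode 0
Mode 0: guard c·x = 2.1395 hit at Δt = 1.2306 (t = 6.9841), x⁻ = (-2.1395) → reset → x⁺ = (-2.2485), jump to mode 1
Mode 1: flow for 0.3582 to horizon, guard not reached → x = (-1.9528)

1 1.5346 0->1
2 3.0288 1->0
3 4.2593 0->1
4 5.7535 1->0
5 6.9841 0->1
final: 1 -1.9528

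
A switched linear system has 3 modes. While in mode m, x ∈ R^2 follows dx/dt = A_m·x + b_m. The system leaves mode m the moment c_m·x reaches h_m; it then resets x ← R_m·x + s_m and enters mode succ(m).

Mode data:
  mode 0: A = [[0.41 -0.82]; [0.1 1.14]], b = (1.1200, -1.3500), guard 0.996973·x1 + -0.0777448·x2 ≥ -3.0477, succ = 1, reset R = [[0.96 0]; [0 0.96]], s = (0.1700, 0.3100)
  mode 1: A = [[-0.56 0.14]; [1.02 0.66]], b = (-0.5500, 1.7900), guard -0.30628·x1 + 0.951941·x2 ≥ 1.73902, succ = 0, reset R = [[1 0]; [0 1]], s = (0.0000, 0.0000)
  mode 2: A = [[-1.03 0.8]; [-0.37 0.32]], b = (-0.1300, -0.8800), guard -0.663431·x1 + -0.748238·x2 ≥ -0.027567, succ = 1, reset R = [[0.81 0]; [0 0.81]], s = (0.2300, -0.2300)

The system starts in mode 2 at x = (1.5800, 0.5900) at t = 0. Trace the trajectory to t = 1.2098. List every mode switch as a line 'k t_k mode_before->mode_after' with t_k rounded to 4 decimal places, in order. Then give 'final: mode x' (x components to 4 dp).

1 0.8474 2->1
final: 1 0.3792 0.1759

Mode 2: guard c·x = -0.0276 hit at Δt = 0.8474 (t = 0.8474), x⁻ = (0.5771, -0.4749) → reset → x⁺ = (0.6975, -0.6146), jump to mode 1
Mode 1: flow for 0.3624 to horizon, guard not reached → x = (0.3792, 0.1759)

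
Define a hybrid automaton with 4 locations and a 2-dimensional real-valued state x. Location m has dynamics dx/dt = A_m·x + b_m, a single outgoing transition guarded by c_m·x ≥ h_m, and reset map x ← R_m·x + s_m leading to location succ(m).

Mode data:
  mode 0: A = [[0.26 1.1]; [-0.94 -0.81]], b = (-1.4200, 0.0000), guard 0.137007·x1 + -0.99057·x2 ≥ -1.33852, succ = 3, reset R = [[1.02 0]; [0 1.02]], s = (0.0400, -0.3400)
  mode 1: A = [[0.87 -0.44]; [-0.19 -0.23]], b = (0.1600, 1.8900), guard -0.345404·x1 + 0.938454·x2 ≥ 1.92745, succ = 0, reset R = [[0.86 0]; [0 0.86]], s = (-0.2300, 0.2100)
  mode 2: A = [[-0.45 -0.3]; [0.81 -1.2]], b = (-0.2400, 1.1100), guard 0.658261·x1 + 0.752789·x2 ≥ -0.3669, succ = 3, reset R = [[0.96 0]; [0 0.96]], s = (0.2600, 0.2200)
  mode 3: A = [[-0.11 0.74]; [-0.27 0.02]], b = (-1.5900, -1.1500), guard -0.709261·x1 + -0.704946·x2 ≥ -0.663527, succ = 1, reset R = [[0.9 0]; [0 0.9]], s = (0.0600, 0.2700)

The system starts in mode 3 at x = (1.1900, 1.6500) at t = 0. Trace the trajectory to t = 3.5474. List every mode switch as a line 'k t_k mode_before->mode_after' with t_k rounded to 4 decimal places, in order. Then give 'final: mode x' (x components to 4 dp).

Mode 3: guard c·x = -0.6635 hit at Δt = 0.8412 (t = 0.8412), x⁻ = (0.4348, 0.5038) → reset → x⁺ = (0.4513, 0.7234), jump to mode 1
Mode 1: guard c·x = 1.9275 hit at Δt = 1.0034 (t = 1.8446), x⁻ = (0.3657, 2.1884) → reset → x⁺ = (0.0845, 2.0921), jump to mode 0
Mode 0: guard c·x = -1.3385 hit at Δt = 0.4312 (t = 2.2758), x⁻ = (0.3188, 1.3954) → reset → x⁺ = (0.3652, 1.0833), jump to mode 3
Mode 3: guard c·x = -0.6635 hit at Δt = 0.2391 (t = 2.5149), x⁻ = (0.1443, 0.7961) → reset → x⁺ = (0.1898, 0.9865), jump to mode 1
Mode 1: guard c·x = 1.9275 hit at Δt = 0.6747 (t = 3.1896), x⁻ = (-0.1020, 2.0163) → reset → x⁺ = (-0.3177, 1.9440), jump to mode 0
Mode 0: flow for 0.3578 to horizon, guard not reached → x = (-0.1676, 1.5210)

1 0.8412 3->1
2 1.8446 1->0
3 2.2758 0->3
4 2.5149 3->1
5 3.1896 1->0
final: 0 -0.1676 1.5210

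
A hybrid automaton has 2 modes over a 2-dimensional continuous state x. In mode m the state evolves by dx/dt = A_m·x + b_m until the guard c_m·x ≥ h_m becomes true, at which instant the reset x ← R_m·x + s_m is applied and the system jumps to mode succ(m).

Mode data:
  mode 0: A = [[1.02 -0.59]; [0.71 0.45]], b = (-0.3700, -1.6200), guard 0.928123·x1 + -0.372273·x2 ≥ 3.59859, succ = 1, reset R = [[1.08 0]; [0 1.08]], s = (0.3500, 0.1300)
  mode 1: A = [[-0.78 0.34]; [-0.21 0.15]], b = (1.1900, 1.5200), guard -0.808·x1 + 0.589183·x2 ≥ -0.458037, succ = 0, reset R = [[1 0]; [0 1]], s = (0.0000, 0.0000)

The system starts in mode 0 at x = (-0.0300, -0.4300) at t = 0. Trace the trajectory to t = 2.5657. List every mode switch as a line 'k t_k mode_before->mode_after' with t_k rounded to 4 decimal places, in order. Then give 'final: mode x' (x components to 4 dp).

1 1.5851 0->1
final: 1 1.2594 -3.5357

Mode 0: guard c·x = 3.5986 hit at Δt = 1.5851 (t = 1.5851), x⁻ = (2.3202, -3.8819) → reset → x⁺ = (2.8558, -4.0625), jump to mode 1
Mode 1: flow for 0.9806 to horizon, guard not reached → x = (1.2594, -3.5357)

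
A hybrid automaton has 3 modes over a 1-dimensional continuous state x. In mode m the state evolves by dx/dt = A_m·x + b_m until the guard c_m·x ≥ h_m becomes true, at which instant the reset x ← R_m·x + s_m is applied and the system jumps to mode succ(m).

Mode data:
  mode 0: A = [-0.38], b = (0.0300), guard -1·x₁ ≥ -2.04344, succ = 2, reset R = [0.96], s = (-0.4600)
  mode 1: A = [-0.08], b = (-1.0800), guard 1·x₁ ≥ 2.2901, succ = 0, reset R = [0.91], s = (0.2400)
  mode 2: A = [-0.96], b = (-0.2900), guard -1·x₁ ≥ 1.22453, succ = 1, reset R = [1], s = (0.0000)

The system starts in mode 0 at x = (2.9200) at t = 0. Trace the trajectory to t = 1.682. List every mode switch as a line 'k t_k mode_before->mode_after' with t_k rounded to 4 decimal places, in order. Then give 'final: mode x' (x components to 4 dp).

1 0.9709 0->2
final: 2 0.6093

Mode 0: guard c·x = -2.0434 hit at Δt = 0.9709 (t = 0.9709), x⁻ = (2.0434) → reset → x⁺ = (1.5017), jump to mode 2
Mode 2: flow for 0.7111 to horizon, guard not reached → x = (0.6093)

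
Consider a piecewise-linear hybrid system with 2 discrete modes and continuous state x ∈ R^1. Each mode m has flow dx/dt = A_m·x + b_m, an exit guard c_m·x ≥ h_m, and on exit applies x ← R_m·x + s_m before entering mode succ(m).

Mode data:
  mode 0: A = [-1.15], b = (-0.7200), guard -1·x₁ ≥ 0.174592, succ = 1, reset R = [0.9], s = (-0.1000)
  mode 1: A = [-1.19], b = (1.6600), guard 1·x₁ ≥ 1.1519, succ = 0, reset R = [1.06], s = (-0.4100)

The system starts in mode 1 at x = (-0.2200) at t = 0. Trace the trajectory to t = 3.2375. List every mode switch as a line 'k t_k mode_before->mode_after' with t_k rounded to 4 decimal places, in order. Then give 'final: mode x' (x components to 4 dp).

1 1.5914 1->0
2 2.5982 0->1
final: 1 0.6229

Mode 1: guard c·x = 1.1519 hit at Δt = 1.5914 (t = 1.5914), x⁻ = (1.1519) → reset → x⁺ = (0.8110), jump to mode 0
Mode 0: guard c·x = 0.1746 hit at Δt = 1.0068 (t = 2.5982), x⁻ = (-0.1746) → reset → x⁺ = (-0.2571), jump to mode 1
Mode 1: flow for 0.6393 to horizon, guard not reached → x = (0.6229)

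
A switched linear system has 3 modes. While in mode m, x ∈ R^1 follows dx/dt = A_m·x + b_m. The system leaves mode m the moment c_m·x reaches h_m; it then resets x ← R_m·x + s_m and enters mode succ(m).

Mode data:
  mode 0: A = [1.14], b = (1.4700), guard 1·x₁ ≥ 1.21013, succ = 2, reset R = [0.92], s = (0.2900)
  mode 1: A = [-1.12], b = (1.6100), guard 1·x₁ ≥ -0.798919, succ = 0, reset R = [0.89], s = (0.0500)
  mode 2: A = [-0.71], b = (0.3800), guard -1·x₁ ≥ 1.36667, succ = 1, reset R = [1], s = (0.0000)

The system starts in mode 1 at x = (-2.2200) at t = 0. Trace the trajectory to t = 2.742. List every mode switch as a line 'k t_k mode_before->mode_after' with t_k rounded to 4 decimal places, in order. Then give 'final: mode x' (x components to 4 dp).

Mode 1: guard c·x = -0.7989 hit at Δt = 0.4392 (t = 0.4392), x⁻ = (-0.7989) → reset → x⁺ = (-0.6610), jump to mode 0
Mode 0: guard c·x = 1.2101 hit at Δt = 1.2111 (t = 1.6503), x⁻ = (1.2101) → reset → x⁺ = (1.4033), jump to mode 2
Mode 2: flow for 1.0917 to horizon, guard not reached → x = (0.9351)

1 0.4392 1->0
2 1.6503 0->2
final: 2 0.9351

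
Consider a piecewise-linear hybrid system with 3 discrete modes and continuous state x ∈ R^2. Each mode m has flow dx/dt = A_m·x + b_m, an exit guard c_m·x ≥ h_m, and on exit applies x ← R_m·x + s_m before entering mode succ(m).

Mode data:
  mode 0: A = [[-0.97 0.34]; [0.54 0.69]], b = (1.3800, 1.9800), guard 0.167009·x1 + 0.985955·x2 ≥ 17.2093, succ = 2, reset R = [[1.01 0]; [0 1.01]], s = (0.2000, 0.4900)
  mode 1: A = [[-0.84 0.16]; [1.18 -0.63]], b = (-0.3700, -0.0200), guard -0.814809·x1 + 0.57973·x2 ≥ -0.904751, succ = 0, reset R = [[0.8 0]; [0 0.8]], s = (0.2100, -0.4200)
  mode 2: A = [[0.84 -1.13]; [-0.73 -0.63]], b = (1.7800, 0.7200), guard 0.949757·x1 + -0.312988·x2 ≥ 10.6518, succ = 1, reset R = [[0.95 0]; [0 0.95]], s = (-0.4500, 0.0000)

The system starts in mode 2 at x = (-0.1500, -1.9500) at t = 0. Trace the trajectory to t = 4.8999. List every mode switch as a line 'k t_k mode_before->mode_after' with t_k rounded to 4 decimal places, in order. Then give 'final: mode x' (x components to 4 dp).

Mode 2: guard c·x = 10.6518 hit at Δt = 1.4516 (t = 1.4516), x⁻ = (10.1349, -3.2785) → reset → x⁺ = (9.1781, -3.1146), jump to mode 1
Mode 1: guard c·x = -0.9048 hit at Δt = 1.0728 (t = 2.5244), x⁻ = (3.6494, 3.5686) → reset → x⁺ = (3.1295, 2.4349), jump to mode 0
Mode 0: guard c·x = 17.2093 hit at Δt = 1.4984 (t = 4.0228), x⁻ = (4.4931, 16.6934) → reset → x⁺ = (4.7380, 17.3503), jump to mode 2
Mode 2: flow for 0.8771 to horizon, guard not reached → x = (-8.0309, 11.4223)

1 1.4516 2->1
2 2.5244 1->0
3 4.0228 0->2
final: 2 -8.0309 11.4223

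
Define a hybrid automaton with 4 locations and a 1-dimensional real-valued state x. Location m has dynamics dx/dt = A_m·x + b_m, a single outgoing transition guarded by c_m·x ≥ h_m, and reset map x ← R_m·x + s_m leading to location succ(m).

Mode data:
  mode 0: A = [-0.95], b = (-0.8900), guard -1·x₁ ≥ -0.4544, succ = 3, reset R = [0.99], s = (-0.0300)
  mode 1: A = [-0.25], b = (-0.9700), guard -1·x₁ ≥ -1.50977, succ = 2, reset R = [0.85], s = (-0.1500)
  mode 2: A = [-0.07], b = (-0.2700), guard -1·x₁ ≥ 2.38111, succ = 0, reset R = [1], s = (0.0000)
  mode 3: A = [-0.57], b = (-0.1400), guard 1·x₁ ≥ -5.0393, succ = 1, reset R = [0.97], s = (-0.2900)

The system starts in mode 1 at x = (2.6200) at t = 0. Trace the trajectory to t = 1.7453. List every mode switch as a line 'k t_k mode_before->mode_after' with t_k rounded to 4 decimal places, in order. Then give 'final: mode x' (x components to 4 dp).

1 0.7492 1->2
final: 2 0.7972

Mode 1: guard c·x = -1.5098 hit at Δt = 0.7492 (t = 0.7492), x⁻ = (1.5098) → reset → x⁺ = (1.1333), jump to mode 2
Mode 2: flow for 0.9961 to horizon, guard not reached → x = (0.7972)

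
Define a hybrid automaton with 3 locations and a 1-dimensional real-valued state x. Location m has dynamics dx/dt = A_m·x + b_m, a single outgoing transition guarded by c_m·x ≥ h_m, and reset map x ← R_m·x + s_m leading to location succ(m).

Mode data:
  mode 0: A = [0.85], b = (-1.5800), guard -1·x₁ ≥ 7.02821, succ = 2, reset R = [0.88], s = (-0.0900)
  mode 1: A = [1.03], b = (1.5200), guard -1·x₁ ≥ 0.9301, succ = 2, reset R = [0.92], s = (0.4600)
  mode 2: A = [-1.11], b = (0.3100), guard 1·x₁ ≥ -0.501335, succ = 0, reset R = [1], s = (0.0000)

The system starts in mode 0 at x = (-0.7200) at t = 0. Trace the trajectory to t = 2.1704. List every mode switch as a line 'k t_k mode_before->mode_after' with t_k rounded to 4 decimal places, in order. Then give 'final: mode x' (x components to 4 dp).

1 1.4556 0->2
final: 2 -2.6851

Mode 0: guard c·x = 7.0282 hit at Δt = 1.4556 (t = 1.4556), x⁻ = (-7.0282) → reset → x⁺ = (-6.2748), jump to mode 2
Mode 2: flow for 0.7148 to horizon, guard not reached → x = (-2.6851)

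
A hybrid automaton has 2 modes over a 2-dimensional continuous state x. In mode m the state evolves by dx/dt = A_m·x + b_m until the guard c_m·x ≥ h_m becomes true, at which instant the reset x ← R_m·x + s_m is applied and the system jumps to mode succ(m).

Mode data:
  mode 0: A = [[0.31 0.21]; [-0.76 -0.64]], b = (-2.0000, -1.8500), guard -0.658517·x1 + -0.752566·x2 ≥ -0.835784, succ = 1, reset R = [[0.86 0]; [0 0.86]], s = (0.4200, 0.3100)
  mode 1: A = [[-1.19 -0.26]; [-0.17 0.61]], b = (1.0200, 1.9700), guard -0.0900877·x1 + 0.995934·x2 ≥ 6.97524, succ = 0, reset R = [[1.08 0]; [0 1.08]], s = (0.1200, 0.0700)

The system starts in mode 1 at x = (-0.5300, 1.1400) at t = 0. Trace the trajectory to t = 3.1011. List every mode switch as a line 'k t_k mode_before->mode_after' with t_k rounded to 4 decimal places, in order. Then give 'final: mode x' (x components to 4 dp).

1 1.3821 1->0
2 2.5782 0->1
final: 1 -0.4691 4.6523

Mode 1: guard c·x = 6.9752 hit at Δt = 1.3821 (t = 1.3821), x⁻ = (-0.1931, 6.9863) → reset → x⁺ = (-0.0885, 7.6152), jump to mode 0
Mode 0: guard c·x = -0.8358 hit at Δt = 1.1961 (t = 2.5782), x⁻ = (-1.5734, 2.4874) → reset → x⁺ = (-0.9332, 2.4491), jump to mode 1
Mode 1: flow for 0.5229 to horizon, guard not reached → x = (-0.4691, 4.6523)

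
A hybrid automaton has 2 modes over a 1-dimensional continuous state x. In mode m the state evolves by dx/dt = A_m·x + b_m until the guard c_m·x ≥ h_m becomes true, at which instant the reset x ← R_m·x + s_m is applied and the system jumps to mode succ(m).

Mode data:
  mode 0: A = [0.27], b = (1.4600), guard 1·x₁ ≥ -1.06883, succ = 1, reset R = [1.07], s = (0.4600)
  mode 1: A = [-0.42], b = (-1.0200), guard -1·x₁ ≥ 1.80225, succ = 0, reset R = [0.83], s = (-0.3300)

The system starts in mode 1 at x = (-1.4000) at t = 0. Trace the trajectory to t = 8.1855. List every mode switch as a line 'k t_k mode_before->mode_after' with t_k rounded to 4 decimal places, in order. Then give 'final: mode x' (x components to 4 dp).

1 1.1811 1->0
2 1.8913 0->1
3 4.3308 1->0
4 5.0410 0->1
5 7.4806 1->0
final: 0 -1.0750

Mode 1: guard c·x = 1.8022 hit at Δt = 1.1811 (t = 1.1811), x⁻ = (-1.8022) → reset → x⁺ = (-1.8259), jump to mode 0
Mode 0: guard c·x = -1.0688 hit at Δt = 0.7102 (t = 1.8913), x⁻ = (-1.0688) → reset → x⁺ = (-0.6836), jump to mode 1
Mode 1: guard c·x = 1.8022 hit at Δt = 2.4395 (t = 4.3308), x⁻ = (-1.8023) → reset → x⁺ = (-1.8259), jump to mode 0
Mode 0: guard c·x = -1.0688 hit at Δt = 0.7102 (t = 5.0410), x⁻ = (-1.0688) → reset → x⁺ = (-0.6836), jump to mode 1
Mode 1: guard c·x = 1.8022 hit at Δt = 2.4395 (t = 7.4806), x⁻ = (-1.8023) → reset → x⁺ = (-1.8259), jump to mode 0
Mode 0: flow for 0.7049 to horizon, guard not reached → x = (-1.0750)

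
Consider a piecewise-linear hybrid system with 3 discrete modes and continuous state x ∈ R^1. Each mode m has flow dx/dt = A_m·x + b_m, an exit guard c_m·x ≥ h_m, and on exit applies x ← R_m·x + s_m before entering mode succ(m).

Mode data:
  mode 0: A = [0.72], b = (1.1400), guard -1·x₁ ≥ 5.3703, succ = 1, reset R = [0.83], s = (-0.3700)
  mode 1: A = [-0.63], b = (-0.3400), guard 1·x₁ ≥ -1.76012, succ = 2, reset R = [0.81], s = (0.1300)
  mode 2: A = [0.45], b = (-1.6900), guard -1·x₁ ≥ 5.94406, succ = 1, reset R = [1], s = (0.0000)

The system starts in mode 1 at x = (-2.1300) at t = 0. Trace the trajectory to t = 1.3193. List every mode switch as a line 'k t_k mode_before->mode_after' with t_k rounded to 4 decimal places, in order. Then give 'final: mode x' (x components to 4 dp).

Mode 1: guard c·x = -1.7601 hit at Δt = 0.4202 (t = 0.4202), x⁻ = (-1.7601) → reset → x⁺ = (-1.2957), jump to mode 2
Mode 2: flow for 0.8991 to horizon, guard not reached → x = (-3.8147)

1 0.4202 1->2
final: 2 -3.8147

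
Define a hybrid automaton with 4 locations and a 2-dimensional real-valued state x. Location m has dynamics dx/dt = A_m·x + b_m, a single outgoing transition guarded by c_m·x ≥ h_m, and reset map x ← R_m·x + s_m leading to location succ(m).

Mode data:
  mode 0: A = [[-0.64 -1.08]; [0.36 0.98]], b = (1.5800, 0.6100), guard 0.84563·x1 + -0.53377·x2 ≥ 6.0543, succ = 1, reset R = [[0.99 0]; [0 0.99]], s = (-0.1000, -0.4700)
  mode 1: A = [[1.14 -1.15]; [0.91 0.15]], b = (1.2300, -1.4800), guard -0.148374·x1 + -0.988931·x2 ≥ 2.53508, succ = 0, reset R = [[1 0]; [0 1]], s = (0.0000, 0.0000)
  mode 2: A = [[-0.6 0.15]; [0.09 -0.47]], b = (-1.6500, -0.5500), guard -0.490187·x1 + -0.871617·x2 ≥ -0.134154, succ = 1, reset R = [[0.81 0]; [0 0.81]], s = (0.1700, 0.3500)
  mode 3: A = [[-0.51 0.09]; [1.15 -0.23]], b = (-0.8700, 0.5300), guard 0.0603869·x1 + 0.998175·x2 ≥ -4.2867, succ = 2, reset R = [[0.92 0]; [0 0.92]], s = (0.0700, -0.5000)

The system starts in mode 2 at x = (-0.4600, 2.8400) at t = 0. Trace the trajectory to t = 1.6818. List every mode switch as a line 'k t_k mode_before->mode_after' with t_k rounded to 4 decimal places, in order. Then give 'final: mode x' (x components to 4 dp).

1 1.2535 2->1
final: 1 -1.3705 0.0655

Mode 2: guard c·x = -0.1342 hit at Δt = 1.2535 (t = 1.2535), x⁻ = (-1.4451, 0.9666) → reset → x⁺ = (-1.0005, 1.1330), jump to mode 1
Mode 1: flow for 0.4283 to horizon, guard not reached → x = (-1.3705, 0.0655)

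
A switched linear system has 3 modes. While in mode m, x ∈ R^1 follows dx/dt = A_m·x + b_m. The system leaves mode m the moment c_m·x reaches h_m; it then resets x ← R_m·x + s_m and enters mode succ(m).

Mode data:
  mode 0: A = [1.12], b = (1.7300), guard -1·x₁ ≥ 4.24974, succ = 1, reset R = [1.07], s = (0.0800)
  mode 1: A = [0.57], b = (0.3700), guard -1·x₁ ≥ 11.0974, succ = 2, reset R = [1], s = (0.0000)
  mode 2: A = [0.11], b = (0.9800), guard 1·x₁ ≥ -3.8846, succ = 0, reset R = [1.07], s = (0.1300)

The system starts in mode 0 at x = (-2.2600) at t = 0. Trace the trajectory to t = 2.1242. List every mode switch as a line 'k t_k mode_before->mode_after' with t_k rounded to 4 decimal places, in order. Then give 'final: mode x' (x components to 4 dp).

Mode 0: guard c·x = 4.2497 hit at Δt = 1.1876 (t = 1.1876), x⁻ = (-4.2497) → reset → x⁺ = (-4.4672), jump to mode 1
Mode 1: flow for 0.9366 to horizon, guard not reached → x = (-7.1609)

1 1.1876 0->1
final: 1 -7.1609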